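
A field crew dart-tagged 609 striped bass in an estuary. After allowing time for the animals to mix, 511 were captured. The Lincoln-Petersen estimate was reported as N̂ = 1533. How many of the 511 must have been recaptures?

From N = M·C/R: R = M·C / N = 609·511 / 1533 = 311199 / 1533 = 203.

R = 203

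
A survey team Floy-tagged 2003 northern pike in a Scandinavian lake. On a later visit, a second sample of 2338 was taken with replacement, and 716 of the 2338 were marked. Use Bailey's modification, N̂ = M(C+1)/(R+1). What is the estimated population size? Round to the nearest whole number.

N̂ = 2003·(2338+1)/(716+1) = 2003·2339/717 = 4685017/717 ≈ 6534.2 → 6534

N ≈ 6534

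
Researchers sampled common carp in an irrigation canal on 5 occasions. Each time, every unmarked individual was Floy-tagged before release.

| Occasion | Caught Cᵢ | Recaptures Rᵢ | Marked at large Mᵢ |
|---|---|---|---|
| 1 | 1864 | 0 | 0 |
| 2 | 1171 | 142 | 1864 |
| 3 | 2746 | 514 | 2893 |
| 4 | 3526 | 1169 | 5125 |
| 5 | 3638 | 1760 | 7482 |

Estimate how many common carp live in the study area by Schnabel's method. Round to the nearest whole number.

Σ MᵢCᵢ = 0·1864 + 1864·1171 + 2893·2746 + 5125·3526 + 7482·3638 = 0 + 2182744 + 7944178 + 18070750 + 27219516 = 55417188
Σ Rᵢ = 0 + 142 + 514 + 1169 + 1760 = 3585
N̂ = 55417188 / 3585 ≈ 15458.1 → 15458

N ≈ 15,458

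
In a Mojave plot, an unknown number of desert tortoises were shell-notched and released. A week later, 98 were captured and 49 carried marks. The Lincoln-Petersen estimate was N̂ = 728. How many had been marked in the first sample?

From N = M·C/R: M = N·R / C = 728·49 / 98 = 35672 / 98 = 364.

M = 364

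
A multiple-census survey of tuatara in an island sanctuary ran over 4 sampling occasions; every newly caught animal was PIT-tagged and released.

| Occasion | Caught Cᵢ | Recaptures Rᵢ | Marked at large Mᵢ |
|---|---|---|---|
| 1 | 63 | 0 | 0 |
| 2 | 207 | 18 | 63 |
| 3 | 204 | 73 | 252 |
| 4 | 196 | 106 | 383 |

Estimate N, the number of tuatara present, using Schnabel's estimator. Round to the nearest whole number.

N ≈ 708

Σ MᵢCᵢ = 0·63 + 63·207 + 252·204 + 383·196 = 0 + 13041 + 51408 + 75068 = 139517
Σ Rᵢ = 0 + 18 + 73 + 106 = 197
N̂ = 139517 / 197 ≈ 708.2 → 708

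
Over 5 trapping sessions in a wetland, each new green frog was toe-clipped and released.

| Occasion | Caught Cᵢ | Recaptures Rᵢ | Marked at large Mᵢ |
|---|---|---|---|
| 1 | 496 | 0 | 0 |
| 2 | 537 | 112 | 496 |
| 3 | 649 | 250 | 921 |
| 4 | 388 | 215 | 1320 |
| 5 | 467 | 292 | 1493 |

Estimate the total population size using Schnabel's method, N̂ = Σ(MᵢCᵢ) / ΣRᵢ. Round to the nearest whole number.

N ≈ 2386

Σ MᵢCᵢ = 0·496 + 496·537 + 921·649 + 1320·388 + 1493·467 = 0 + 266352 + 597729 + 512160 + 697231 = 2073472
Σ Rᵢ = 0 + 112 + 250 + 215 + 292 = 869
N̂ = 2073472 / 869 ≈ 2386.0 → 2386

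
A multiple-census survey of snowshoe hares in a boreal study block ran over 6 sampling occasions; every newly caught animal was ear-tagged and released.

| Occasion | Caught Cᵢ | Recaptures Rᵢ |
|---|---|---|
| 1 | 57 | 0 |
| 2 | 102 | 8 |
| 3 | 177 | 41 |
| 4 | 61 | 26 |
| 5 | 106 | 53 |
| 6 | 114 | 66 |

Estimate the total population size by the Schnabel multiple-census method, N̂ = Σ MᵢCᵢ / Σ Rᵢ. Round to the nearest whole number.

Marked at large before each occasion: Mᵢ = Σⱼ<ᵢ (Cⱼ − Rⱼ) → M1=0, M2=57, M3=151, M4=287, M5=322, M6=375
Σ MᵢCᵢ = 0·57 + 57·102 + 151·177 + 287·61 + 322·106 + 375·114 = 0 + 5814 + 26727 + 17507 + 34132 + 42750 = 126930
Σ Rᵢ = 0 + 8 + 41 + 26 + 53 + 66 = 194
N̂ = 126930 / 194 ≈ 654.3 → 654

N ≈ 654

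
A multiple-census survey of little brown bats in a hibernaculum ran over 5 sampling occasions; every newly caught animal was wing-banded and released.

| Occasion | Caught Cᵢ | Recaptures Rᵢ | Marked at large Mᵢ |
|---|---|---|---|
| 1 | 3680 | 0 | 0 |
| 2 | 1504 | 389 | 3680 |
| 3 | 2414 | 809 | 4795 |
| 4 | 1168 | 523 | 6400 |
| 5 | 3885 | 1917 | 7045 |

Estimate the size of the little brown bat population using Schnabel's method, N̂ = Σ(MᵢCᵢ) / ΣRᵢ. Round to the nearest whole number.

Σ MᵢCᵢ = 0·3680 + 3680·1504 + 4795·2414 + 6400·1168 + 7045·3885 = 0 + 5534720 + 11575130 + 7475200 + 27369825 = 51954875
Σ Rᵢ = 0 + 389 + 809 + 523 + 1917 = 3638
N̂ = 51954875 / 3638 ≈ 14281.2 → 14281

N ≈ 14,281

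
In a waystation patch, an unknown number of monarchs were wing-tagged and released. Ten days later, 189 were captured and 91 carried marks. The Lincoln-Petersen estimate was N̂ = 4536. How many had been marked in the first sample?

M = 2184

From N = M·C/R: M = N·R / C = 4536·91 / 189 = 412776 / 189 = 2184.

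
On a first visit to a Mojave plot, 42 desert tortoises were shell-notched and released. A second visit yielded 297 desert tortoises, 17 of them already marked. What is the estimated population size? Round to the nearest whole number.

N ≈ 734

Lincoln-Petersen assumes M/N = R/C, so N = M·C / R.
N = (42 × 297) / 17 = 12474 / 17 ≈ 733.8 → 734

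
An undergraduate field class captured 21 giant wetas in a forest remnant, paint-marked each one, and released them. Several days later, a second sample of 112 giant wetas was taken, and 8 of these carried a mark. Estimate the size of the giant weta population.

N = 294

N = (21 × 112) / 8 = 2352 / 8 = 294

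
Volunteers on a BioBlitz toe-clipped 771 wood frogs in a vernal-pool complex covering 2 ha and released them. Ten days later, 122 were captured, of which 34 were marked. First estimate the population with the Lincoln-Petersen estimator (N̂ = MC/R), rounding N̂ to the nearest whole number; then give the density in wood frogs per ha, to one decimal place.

N̂ = 771·122/34 = 94062/34 ≈ 2766.5 → 2767
Density = N̂ / area = 2767 / 2 ≈ 1383.50 → 1383.5 per ha

density ≈ 1383.5 wood frogs per ha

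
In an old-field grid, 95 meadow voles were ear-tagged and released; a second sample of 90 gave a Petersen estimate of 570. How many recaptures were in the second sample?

From N = M·C/R: R = M·C / N = 95·90 / 570 = 8550 / 570 = 15.

R = 15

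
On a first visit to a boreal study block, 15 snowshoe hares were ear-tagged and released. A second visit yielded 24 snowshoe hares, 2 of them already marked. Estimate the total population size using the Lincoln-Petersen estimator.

N = 180

If marked individuals mix randomly, R/C ≈ M/N, giving N ≈ M·C/R.
N = (15 × 24) / 2 = 360 / 2 = 180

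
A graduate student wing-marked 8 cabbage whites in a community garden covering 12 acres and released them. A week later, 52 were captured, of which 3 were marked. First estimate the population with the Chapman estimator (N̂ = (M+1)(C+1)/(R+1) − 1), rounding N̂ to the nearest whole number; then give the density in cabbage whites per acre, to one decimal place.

density ≈ 9.8 cabbage whites per acre

N̂ = 9·53/4 − 1 = 477/4 − 1 ≈ 118.2 → 118
Density = N̂ / area = 118 / 12 ≈ 9.83 → 9.8 per acre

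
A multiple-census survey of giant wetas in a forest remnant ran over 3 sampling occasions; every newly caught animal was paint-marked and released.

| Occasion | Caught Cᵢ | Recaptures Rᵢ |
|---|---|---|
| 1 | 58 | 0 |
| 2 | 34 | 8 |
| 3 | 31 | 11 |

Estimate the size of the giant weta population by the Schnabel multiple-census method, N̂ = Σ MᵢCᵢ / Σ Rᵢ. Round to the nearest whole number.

Marked at large before each occasion: Mᵢ = Σⱼ<ᵢ (Cⱼ − Rⱼ) → M1=0, M2=58, M3=84
Σ MᵢCᵢ = 0·58 + 58·34 + 84·31 = 0 + 1972 + 2604 = 4576
Σ Rᵢ = 0 + 8 + 11 = 19
N̂ = 4576 / 19 ≈ 240.8 → 241

N ≈ 241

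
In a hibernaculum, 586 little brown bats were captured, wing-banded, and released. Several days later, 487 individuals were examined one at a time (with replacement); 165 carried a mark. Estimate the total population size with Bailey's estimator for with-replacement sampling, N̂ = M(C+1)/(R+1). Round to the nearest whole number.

N̂ = 586·(487+1)/(165+1) = 586·488/166 = 285968/166 ≈ 1722.7 → 1723

N ≈ 1723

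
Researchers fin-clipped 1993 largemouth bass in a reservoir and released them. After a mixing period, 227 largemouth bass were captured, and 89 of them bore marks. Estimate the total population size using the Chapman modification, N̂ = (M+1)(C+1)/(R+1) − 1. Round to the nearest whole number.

N ≈ 5050

N̂ = (1993+1)(227+1)/(89+1) − 1 = 1994·228/90 − 1
= 454632/90 − 1 ≈ 5051.47 − 1 ≈ 5050.47 → 5050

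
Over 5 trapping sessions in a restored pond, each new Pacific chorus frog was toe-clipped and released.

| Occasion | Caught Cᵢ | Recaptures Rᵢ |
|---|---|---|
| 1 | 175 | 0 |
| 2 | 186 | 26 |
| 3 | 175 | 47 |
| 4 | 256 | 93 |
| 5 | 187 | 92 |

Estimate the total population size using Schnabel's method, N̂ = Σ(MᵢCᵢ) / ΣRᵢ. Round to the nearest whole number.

Marked at large before each occasion: Mᵢ = Σⱼ<ᵢ (Cⱼ − Rⱼ) → M1=0, M2=175, M3=335, M4=463, M5=626
Σ MᵢCᵢ = 0·175 + 175·186 + 335·175 + 463·256 + 626·187 = 0 + 32550 + 58625 + 118528 + 117062 = 326765
Σ Rᵢ = 0 + 26 + 47 + 93 + 92 = 258
N̂ = 326765 / 258 ≈ 1266.5 → 1267

N ≈ 1267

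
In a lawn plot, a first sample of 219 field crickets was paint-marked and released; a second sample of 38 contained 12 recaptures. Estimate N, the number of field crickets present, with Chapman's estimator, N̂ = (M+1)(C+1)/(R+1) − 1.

N = 659

N̂ = (219+1)(38+1)/(12+1) − 1 = 220·39/13 − 1
= 8580/13 − 1 = 660 − 1 = 659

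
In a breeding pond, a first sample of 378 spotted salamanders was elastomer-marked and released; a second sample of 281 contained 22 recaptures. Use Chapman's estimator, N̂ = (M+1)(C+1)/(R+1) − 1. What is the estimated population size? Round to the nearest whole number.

N̂ = (378+1)(281+1)/(22+1) − 1 = 379·282/23 − 1
= 106878/23 − 1 ≈ 4646.9 − 1 ≈ 4645.9 → 4646

N ≈ 4646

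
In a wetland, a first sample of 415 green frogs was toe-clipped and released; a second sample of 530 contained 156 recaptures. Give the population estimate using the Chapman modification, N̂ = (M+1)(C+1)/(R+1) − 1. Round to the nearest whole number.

N ≈ 1406

N̂ = (415+1)(530+1)/(156+1) − 1 = 416·531/157 − 1
= 220896/157 − 1 ≈ 1407.0 − 1 ≈ 1406.0 → 1406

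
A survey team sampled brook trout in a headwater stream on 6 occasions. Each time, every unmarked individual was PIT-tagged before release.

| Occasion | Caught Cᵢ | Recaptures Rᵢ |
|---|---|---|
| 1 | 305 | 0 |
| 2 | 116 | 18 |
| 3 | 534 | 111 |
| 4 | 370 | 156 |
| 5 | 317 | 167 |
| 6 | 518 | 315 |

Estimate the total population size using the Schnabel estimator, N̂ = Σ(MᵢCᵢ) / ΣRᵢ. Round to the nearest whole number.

N ≈ 1959

Marked at large before each occasion: Mᵢ = Σⱼ<ᵢ (Cⱼ − Rⱼ) → M1=0, M2=305, M3=403, M4=826, M5=1040, M6=1190
Σ MᵢCᵢ = 0·305 + 305·116 + 403·534 + 826·370 + 1040·317 + 1190·518 = 0 + 35380 + 215202 + 305620 + 329680 + 616420 = 1502302
Σ Rᵢ = 0 + 18 + 111 + 156 + 167 + 315 = 767
N̂ = 1502302 / 767 ≈ 1958.7 → 1959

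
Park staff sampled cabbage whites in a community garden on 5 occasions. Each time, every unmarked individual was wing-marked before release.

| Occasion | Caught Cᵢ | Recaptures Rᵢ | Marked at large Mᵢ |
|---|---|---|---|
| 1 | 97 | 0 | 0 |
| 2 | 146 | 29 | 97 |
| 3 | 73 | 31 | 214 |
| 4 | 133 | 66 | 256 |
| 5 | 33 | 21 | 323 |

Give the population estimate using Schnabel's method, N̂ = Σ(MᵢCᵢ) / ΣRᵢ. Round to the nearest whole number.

Σ MᵢCᵢ = 0·97 + 97·146 + 214·73 + 256·133 + 323·33 = 0 + 14162 + 15622 + 34048 + 10659 = 74491
Σ Rᵢ = 0 + 29 + 31 + 66 + 21 = 147
N̂ = 74491 / 147 ≈ 506.7 → 507

N ≈ 507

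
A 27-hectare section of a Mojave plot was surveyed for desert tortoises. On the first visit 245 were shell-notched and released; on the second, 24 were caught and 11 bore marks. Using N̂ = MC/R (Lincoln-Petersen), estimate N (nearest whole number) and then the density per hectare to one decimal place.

N̂ = 245·24/11 = 5880/11 ≈ 534.5 → 535
Density = N̂ / area = 535 / 27 ≈ 19.81 → 19.8 per hectare

density ≈ 19.8 desert tortoises per hectare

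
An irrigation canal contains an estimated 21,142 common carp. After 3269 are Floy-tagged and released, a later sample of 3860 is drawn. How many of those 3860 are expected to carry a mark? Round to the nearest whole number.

The marked fraction of the population is 3269/21142, so in a sample of 3860 expect C·(M/N) marked.
E[R] = 3269 × 3860 / 21142 = 12618340 / 21142 ≈ 596.8 → 597

expected recaptures ≈ 597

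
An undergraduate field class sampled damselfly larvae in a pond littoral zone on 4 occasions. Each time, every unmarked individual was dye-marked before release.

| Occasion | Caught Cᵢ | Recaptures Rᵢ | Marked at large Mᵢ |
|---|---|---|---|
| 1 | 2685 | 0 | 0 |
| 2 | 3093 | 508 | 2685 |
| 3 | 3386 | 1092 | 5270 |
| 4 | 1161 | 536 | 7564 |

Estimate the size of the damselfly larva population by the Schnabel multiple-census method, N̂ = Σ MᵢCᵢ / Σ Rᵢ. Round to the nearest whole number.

Σ MᵢCᵢ = 0·2685 + 2685·3093 + 5270·3386 + 7564·1161 = 0 + 8304705 + 17844220 + 8781804 = 34930729
Σ Rᵢ = 0 + 508 + 1092 + 536 = 2136
N̂ = 34930729 / 2136 ≈ 16353.3 → 16353

N ≈ 16,353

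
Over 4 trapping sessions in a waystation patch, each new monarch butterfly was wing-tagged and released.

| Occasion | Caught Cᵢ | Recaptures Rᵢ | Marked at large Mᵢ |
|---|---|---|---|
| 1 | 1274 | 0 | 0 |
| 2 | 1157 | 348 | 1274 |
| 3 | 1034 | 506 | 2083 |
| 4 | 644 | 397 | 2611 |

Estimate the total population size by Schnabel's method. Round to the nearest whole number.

N ≈ 4244

Σ MᵢCᵢ = 0·1274 + 1274·1157 + 2083·1034 + 2611·644 = 0 + 1474018 + 2153822 + 1681484 = 5309324
Σ Rᵢ = 0 + 348 + 506 + 397 = 1251
N̂ = 5309324 / 1251 ≈ 4244.1 → 4244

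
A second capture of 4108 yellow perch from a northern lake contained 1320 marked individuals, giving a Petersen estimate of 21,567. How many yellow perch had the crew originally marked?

From N = M·C/R: M = N·R / C = 21567·1320 / 4108 = 28468440 / 4108 = 6930.

M = 6930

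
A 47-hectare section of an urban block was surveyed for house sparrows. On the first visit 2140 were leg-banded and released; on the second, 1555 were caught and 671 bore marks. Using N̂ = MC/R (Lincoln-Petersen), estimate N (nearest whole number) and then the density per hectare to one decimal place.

density ≈ 105.5 house sparrows per hectare

N̂ = 2140·1555/671 = 3327700/671 ≈ 4959.3 → 4959
Density = N̂ / area = 4959 / 47 ≈ 105.51 → 105.5 per hectare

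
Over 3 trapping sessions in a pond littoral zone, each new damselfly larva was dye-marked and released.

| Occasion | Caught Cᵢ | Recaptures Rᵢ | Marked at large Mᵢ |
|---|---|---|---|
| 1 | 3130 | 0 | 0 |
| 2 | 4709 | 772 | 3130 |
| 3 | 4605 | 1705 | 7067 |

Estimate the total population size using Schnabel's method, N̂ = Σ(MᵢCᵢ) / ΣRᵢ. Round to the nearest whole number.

Σ MᵢCᵢ = 0·3130 + 3130·4709 + 7067·4605 = 0 + 14739170 + 32543535 = 47282705
Σ Rᵢ = 0 + 772 + 1705 = 2477
N̂ = 47282705 / 2477 ≈ 19088.7 → 19089

N ≈ 19,089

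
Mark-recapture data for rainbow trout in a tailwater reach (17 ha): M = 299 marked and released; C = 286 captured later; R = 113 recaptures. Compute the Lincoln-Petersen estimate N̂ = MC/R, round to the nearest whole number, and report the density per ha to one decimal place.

density ≈ 44.5 rainbow trout per ha

N̂ = 299·286/113 = 85514/113 ≈ 756.8 → 757
Density = N̂ / area = 757 / 17 ≈ 44.53 → 44.5 per ha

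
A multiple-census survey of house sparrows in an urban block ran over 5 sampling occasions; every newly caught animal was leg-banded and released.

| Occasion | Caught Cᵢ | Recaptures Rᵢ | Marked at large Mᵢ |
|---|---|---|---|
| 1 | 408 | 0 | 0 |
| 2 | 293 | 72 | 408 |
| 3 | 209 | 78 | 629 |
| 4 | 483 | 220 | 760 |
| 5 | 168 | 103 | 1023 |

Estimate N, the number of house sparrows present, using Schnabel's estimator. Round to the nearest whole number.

Σ MᵢCᵢ = 0·408 + 408·293 + 629·209 + 760·483 + 1023·168 = 0 + 119544 + 131461 + 367080 + 171864 = 789949
Σ Rᵢ = 0 + 72 + 78 + 220 + 103 = 473
N̂ = 789949 / 473 ≈ 1670.1 → 1670

N ≈ 1670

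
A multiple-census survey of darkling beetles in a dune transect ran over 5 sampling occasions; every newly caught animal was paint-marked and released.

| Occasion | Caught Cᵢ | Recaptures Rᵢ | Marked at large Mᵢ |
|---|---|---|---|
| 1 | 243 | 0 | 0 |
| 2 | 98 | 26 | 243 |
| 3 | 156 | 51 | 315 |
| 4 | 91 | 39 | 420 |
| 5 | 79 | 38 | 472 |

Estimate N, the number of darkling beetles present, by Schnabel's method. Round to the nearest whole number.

N ≈ 964

Σ MᵢCᵢ = 0·243 + 243·98 + 315·156 + 420·91 + 472·79 = 0 + 23814 + 49140 + 38220 + 37288 = 148462
Σ Rᵢ = 0 + 26 + 51 + 39 + 38 = 154
N̂ = 148462 / 154 ≈ 964.0 → 964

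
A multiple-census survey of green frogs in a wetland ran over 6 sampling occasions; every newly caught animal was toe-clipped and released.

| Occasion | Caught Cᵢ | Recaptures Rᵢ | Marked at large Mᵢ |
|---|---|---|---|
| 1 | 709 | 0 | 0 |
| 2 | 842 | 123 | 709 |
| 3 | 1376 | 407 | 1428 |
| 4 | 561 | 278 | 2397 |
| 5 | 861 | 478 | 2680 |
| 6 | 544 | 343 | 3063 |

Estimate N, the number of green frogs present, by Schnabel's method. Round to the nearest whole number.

Σ MᵢCᵢ = 0·709 + 709·842 + 1428·1376 + 2397·561 + 2680·861 + 3063·544 = 0 + 596978 + 1964928 + 1344717 + 2307480 + 1666272 = 7880375
Σ Rᵢ = 0 + 123 + 407 + 278 + 478 + 343 = 1629
N̂ = 7880375 / 1629 ≈ 4837.6 → 4838

N ≈ 4838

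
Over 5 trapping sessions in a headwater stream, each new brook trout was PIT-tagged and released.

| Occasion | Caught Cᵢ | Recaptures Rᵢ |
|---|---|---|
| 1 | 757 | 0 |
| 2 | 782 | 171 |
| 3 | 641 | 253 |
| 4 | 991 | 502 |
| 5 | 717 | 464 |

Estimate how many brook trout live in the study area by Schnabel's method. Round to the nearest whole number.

Marked at large before each occasion: Mᵢ = Σⱼ<ᵢ (Cⱼ − Rⱼ) → M1=0, M2=757, M3=1368, M4=1756, M5=2245
Σ MᵢCᵢ = 0·757 + 757·782 + 1368·641 + 1756·991 + 2245·717 = 0 + 591974 + 876888 + 1740196 + 1609665 = 4818723
Σ Rᵢ = 0 + 171 + 253 + 502 + 464 = 1390
N̂ = 4818723 / 1390 ≈ 3466.7 → 3467

N ≈ 3467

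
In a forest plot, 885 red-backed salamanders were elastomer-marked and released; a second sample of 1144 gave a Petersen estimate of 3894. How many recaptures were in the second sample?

From N = M·C/R: R = M·C / N = 885·1144 / 3894 = 1012440 / 3894 = 260.

R = 260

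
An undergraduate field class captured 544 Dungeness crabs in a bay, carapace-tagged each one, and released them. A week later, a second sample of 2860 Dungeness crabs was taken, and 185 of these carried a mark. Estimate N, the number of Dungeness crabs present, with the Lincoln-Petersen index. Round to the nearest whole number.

N ≈ 8410

N = (544 × 2860) / 185 = 1555840 / 185 ≈ 8409.9 → 8410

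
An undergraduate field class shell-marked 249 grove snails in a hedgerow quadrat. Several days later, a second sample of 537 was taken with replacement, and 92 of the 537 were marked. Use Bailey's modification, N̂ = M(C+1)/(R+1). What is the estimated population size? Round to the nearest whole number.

N̂ = 249·(537+1)/(92+1) = 249·538/93 = 133962/93 ≈ 1440.45 → 1440

N ≈ 1440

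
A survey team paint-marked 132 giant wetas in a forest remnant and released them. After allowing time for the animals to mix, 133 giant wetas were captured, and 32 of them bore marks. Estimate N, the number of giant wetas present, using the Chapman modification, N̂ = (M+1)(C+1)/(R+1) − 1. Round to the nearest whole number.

N̂ = (132+1)(133+1)/(32+1) − 1 = 133·134/33 − 1
= 17822/33 − 1 ≈ 540.1 − 1 ≈ 539.1 → 539

N ≈ 539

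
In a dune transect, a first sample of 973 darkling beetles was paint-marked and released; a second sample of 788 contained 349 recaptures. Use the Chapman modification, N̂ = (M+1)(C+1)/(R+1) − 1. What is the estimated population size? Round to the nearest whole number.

N ≈ 2195

N̂ = (973+1)(788+1)/(349+1) − 1 = 974·789/350 − 1
= 768486/350 − 1 ≈ 2195.7 − 1 ≈ 2194.7 → 2195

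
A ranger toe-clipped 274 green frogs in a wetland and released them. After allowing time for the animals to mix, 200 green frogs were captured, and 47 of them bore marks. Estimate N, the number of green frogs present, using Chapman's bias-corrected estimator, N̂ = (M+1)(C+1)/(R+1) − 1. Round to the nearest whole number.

N̂ = (274+1)(200+1)/(47+1) − 1 = 275·201/48 − 1
= 55275/48 − 1 ≈ 1151.6 − 1 ≈ 1150.6 → 1151

N ≈ 1151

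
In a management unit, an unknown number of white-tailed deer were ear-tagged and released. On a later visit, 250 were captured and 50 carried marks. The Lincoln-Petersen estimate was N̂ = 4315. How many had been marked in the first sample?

M = 863

From N = M·C/R: M = N·R / C = 4315·50 / 250 = 215750 / 250 = 863.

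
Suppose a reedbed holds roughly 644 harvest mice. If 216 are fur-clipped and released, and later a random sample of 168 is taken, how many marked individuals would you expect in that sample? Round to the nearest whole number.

Expected recaptures E[R] = M·C / N.
E[R] = 216 × 168 / 644 = 36288 / 644 ≈ 56.3 → 56

expected recaptures ≈ 56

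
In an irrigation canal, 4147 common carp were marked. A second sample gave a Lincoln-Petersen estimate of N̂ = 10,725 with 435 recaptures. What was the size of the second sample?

C = 1125

From N = M·C/R: C = N·R / M = 10725·435 / 4147 = 4665375 / 4147 = 1125.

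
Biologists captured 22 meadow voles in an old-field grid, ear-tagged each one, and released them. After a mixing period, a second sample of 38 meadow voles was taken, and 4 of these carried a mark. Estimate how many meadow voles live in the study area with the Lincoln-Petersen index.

Lincoln-Petersen assumes M/N = R/C, so N = M·C / R.
N = (22 × 38) / 4 = 836 / 4 = 209

N = 209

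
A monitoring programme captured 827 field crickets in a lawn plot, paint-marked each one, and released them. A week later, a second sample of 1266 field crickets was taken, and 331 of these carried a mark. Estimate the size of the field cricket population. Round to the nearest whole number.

N ≈ 3163

Lincoln-Petersen assumes M/N = R/C, so N = M·C / R.
N = (827 × 1266) / 331 = 1046982 / 331 ≈ 3163.1 → 3163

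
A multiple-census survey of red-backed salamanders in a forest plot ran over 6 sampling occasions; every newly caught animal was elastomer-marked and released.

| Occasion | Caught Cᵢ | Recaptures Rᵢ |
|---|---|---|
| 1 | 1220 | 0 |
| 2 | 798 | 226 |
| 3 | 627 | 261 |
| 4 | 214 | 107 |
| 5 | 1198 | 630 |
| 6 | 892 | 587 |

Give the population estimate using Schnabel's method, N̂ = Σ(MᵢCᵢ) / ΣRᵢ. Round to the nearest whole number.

N ≈ 4307

Marked at large before each occasion: Mᵢ = Σⱼ<ᵢ (Cⱼ − Rⱼ) → M1=0, M2=1220, M3=1792, M4=2158, M5=2265, M6=2833
Σ MᵢCᵢ = 0·1220 + 1220·798 + 1792·627 + 2158·214 + 2265·1198 + 2833·892 = 0 + 973560 + 1123584 + 461812 + 2713470 + 2527036 = 7799462
Σ Rᵢ = 0 + 226 + 261 + 107 + 630 + 587 = 1811
N̂ = 7799462 / 1811 ≈ 4306.7 → 4307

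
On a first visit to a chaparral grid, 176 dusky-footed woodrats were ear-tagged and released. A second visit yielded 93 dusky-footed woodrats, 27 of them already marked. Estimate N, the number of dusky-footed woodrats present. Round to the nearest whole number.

N ≈ 606

If marked individuals mix randomly, R/C ≈ M/N, giving N ≈ M·C/R.
N = (176 × 93) / 27 = 16368 / 27 ≈ 606.2 → 606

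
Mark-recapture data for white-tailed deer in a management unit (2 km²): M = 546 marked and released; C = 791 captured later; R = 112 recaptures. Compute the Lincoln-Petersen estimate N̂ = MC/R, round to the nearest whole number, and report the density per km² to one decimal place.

density ≈ 1928.0 white-tailed deer per km²

N̂ = 546·791/112 = 431886/112 ≈ 3856.1 → 3856
Density = N̂ / area = 3856 / 2 = 1928.0 per km²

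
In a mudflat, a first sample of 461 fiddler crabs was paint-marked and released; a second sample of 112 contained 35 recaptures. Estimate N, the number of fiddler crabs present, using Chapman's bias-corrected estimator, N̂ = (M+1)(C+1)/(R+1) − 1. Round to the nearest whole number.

N ≈ 1449

N̂ = (461+1)(112+1)/(35+1) − 1 = 462·113/36 − 1
= 52206/36 − 1 ≈ 1450.2 − 1 ≈ 1449.2 → 1449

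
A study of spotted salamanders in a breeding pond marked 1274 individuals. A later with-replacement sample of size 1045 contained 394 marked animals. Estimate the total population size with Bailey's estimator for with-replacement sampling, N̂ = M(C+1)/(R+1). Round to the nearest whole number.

N ≈ 3374

N̂ = 1274·(1045+1)/(394+1) = 1274·1046/395 = 1332604/395 ≈ 3373.7 → 3374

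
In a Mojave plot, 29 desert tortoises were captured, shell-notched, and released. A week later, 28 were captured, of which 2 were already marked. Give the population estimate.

N = (29 × 28) / 2 = 812 / 2 = 406

N = 406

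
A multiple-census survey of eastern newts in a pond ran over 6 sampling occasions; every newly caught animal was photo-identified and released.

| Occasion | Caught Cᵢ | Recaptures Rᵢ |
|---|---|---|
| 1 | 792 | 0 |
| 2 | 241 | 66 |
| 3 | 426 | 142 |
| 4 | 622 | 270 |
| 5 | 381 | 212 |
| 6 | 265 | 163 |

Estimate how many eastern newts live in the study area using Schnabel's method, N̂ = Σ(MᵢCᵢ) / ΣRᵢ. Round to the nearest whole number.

Marked at large before each occasion: Mᵢ = Σⱼ<ᵢ (Cⱼ − Rⱼ) → M1=0, M2=792, M3=967, M4=1251, M5=1603, M6=1772
Σ MᵢCᵢ = 0·792 + 792·241 + 967·426 + 1251·622 + 1603·381 + 1772·265 = 0 + 190872 + 411942 + 778122 + 610743 + 469580 = 2461259
Σ Rᵢ = 0 + 66 + 142 + 270 + 212 + 163 = 853
N̂ = 2461259 / 853 ≈ 2885.4 → 2885

N ≈ 2885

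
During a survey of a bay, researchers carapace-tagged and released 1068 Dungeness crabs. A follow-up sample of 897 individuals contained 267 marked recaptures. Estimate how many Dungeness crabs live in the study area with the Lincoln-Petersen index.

N = 3588

The marked fraction in the recapture sample should equal the marked fraction in the population: 267/897 = 1068/N.
N = (1068 × 897) / 267 = 957996 / 267 = 3588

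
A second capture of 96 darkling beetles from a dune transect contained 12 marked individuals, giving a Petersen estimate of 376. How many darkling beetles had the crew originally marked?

From N = M·C/R: M = N·R / C = 376·12 / 96 = 4512 / 96 = 47.

M = 47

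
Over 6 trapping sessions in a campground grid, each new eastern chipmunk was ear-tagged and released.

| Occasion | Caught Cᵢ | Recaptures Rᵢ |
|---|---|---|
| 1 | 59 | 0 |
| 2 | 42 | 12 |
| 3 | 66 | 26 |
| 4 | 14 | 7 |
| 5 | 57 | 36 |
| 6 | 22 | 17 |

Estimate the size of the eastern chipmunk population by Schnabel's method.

N = 218

Marked at large before each occasion: Mᵢ = Σⱼ<ᵢ (Cⱼ − Rⱼ) → M1=0, M2=59, M3=89, M4=129, M5=136, M6=157
Σ MᵢCᵢ = 0·59 + 59·42 + 89·66 + 129·14 + 136·57 + 157·22 = 0 + 2478 + 5874 + 1806 + 7752 + 3454 = 21364
Σ Rᵢ = 0 + 12 + 26 + 7 + 36 + 17 = 98
N̂ = 21364 / 98 = 218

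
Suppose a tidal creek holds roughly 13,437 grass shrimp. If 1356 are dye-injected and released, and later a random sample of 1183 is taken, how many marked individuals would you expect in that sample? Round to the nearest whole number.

Expected recaptures E[R] = M·C / N.
E[R] = 1356 × 1183 / 13437 = 1604148 / 13437 ≈ 119.4 → 119

expected recaptures ≈ 119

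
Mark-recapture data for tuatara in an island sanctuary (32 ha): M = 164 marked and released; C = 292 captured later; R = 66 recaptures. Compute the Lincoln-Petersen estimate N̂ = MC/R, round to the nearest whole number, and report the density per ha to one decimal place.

N̂ = 164·292/66 = 47888/66 ≈ 725.6 → 726
Density = N̂ / area = 726 / 32 ≈ 22.69 → 22.7 per ha

density ≈ 22.7 tuatara per ha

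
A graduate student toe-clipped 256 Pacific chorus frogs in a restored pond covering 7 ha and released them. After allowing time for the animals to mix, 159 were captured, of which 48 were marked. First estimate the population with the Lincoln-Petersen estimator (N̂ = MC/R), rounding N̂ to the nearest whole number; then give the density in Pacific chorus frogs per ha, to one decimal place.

N̂ = 256·159/48 = 40704/48 = 848
Density = N̂ / area = 848 / 7 ≈ 121.14 → 121.1 per ha

density ≈ 121.1 Pacific chorus frogs per ha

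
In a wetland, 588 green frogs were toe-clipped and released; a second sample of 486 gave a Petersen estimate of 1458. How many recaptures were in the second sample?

From N = M·C/R: R = M·C / N = 588·486 / 1458 = 285768 / 1458 = 196.

R = 196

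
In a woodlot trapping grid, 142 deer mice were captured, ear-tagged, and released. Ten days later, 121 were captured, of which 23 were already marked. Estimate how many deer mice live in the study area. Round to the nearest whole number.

N ≈ 747

N = (142 × 121) / 23 = 17182 / 23 ≈ 747.0 → 747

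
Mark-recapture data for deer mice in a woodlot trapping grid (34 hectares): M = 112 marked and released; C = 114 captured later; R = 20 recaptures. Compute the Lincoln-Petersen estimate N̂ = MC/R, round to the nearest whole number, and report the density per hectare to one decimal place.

N̂ = 112·114/20 = 12768/20 ≈ 638.4 → 638
Density = N̂ / area = 638 / 34 ≈ 18.76 → 18.8 per hectare

density ≈ 18.8 deer mice per hectare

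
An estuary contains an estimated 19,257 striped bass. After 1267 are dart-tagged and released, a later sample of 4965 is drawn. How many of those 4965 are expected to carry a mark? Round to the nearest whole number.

The marked fraction of the population is 1267/19257, so in a sample of 4965 expect C·(M/N) marked.
E[R] = 1267 × 4965 / 19257 = 6290655 / 19257 ≈ 326.7 → 327

expected recaptures ≈ 327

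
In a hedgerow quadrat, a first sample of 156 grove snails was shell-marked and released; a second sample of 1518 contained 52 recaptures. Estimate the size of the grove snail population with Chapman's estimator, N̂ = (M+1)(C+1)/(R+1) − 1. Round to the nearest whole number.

N̂ = (156+1)(1518+1)/(52+1) − 1 = 157·1519/53 − 1
= 238483/53 − 1 ≈ 4499.7 − 1 ≈ 4498.7 → 4499

N ≈ 4499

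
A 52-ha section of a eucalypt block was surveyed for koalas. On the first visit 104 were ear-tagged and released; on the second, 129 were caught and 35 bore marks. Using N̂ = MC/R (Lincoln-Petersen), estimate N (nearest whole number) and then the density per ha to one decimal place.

density ≈ 7.4 koalas per ha

N̂ = 104·129/35 = 13416/35 ≈ 383.3 → 383
Density = N̂ / area = 383 / 52 ≈ 7.37 → 7.4 per ha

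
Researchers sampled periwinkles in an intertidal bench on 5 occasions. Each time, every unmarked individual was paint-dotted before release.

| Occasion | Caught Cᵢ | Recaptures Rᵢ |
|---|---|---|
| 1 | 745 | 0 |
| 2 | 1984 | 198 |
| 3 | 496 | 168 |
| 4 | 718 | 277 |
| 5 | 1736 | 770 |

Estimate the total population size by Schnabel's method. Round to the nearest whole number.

N ≈ 7442

Marked at large before each occasion: Mᵢ = Σⱼ<ᵢ (Cⱼ − Rⱼ) → M1=0, M2=745, M3=2531, M4=2859, M5=3300
Σ MᵢCᵢ = 0·745 + 745·1984 + 2531·496 + 2859·718 + 3300·1736 = 0 + 1478080 + 1255376 + 2052762 + 5728800 = 10515018
Σ Rᵢ = 0 + 198 + 168 + 277 + 770 = 1413
N̂ = 10515018 / 1413 ≈ 7441.6 → 7442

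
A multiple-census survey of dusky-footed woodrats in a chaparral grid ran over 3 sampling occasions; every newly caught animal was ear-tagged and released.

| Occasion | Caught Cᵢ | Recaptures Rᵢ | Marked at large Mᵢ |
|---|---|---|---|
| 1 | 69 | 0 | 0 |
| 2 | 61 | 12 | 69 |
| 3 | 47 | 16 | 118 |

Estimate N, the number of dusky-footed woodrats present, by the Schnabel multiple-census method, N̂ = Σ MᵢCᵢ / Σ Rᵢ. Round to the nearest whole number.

Σ MᵢCᵢ = 0·69 + 69·61 + 118·47 = 0 + 4209 + 5546 = 9755
Σ Rᵢ = 0 + 12 + 16 = 28
N̂ = 9755 / 28 ≈ 348.4 → 348

N ≈ 348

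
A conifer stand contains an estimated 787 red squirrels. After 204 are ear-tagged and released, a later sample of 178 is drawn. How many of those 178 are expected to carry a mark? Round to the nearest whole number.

Expected recaptures E[R] = M·C / N.
E[R] = 204 × 178 / 787 = 36312 / 787 ≈ 46.1 → 46

expected recaptures ≈ 46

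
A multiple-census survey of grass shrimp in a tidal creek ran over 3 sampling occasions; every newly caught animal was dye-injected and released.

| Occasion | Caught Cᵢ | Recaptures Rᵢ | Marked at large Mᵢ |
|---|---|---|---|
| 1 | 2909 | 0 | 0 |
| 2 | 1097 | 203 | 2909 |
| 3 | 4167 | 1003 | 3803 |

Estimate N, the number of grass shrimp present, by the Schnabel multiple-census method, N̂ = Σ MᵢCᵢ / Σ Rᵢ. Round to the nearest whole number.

N ≈ 15,786

Σ MᵢCᵢ = 0·2909 + 2909·1097 + 3803·4167 = 0 + 3191173 + 15847101 = 19038274
Σ Rᵢ = 0 + 203 + 1003 = 1206
N̂ = 19038274 / 1206 ≈ 15786.3 → 15786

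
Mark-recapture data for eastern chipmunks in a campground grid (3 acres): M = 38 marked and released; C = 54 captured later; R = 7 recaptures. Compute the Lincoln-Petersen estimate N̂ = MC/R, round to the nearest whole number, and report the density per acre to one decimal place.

N̂ = 38·54/7 = 2052/7 ≈ 293.1 → 293
Density = N̂ / area = 293 / 3 ≈ 97.67 → 97.7 per acre

density ≈ 97.7 eastern chipmunks per acre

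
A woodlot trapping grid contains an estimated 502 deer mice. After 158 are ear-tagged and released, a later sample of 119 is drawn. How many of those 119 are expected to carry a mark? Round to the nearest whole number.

Expected recaptures E[R] = M·C / N.
E[R] = 158 × 119 / 502 = 18802 / 502 ≈ 37.45 → 37

expected recaptures ≈ 37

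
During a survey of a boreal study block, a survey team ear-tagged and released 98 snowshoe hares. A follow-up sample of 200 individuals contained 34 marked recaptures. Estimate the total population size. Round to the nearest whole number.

If marked individuals mix randomly, R/C ≈ M/N, giving N ≈ M·C/R.
N = (98 × 200) / 34 = 19600 / 34 ≈ 576.47 → 576

N ≈ 576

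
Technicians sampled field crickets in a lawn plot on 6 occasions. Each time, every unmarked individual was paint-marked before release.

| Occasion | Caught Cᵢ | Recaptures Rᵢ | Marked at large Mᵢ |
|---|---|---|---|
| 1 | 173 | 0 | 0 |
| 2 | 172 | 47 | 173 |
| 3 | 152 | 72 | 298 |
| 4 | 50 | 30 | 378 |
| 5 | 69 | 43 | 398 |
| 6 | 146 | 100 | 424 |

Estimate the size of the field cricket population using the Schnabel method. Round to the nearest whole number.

Σ MᵢCᵢ = 0·173 + 173·172 + 298·152 + 378·50 + 398·69 + 424·146 = 0 + 29756 + 45296 + 18900 + 27462 + 61904 = 183318
Σ Rᵢ = 0 + 47 + 72 + 30 + 43 + 100 = 292
N̂ = 183318 / 292 ≈ 627.8 → 628

N ≈ 628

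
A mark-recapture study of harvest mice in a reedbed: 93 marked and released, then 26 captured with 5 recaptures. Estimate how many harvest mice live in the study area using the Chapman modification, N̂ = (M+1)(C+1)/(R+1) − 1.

N̂ = (93+1)(26+1)/(5+1) − 1 = 94·27/6 − 1
= 2538/6 − 1 = 423 − 1 = 422

N = 422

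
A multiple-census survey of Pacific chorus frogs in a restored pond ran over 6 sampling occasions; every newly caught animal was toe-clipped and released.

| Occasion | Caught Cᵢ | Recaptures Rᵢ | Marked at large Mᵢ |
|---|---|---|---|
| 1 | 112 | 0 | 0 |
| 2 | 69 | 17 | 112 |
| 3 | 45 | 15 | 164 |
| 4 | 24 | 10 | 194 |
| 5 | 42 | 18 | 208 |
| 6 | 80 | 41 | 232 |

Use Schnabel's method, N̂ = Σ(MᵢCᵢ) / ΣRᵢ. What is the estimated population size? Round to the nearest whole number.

N ≈ 466

Σ MᵢCᵢ = 0·112 + 112·69 + 164·45 + 194·24 + 208·42 + 232·80 = 0 + 7728 + 7380 + 4656 + 8736 + 18560 = 47060
Σ Rᵢ = 0 + 17 + 15 + 10 + 18 + 41 = 101
N̂ = 47060 / 101 ≈ 465.9 → 466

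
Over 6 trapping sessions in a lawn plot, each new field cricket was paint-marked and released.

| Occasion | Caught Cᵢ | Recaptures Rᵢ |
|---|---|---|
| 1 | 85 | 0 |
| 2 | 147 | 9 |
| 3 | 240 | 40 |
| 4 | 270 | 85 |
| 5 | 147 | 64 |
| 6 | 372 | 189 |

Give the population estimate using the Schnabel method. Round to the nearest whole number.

N ≈ 1361

Marked at large before each occasion: Mᵢ = Σⱼ<ᵢ (Cⱼ − Rⱼ) → M1=0, M2=85, M3=223, M4=423, M5=608, M6=691
Σ MᵢCᵢ = 0·85 + 85·147 + 223·240 + 423·270 + 608·147 + 691·372 = 0 + 12495 + 53520 + 114210 + 89376 + 257052 = 526653
Σ Rᵢ = 0 + 9 + 40 + 85 + 64 + 189 = 387
N̂ = 526653 / 387 ≈ 1360.9 → 1361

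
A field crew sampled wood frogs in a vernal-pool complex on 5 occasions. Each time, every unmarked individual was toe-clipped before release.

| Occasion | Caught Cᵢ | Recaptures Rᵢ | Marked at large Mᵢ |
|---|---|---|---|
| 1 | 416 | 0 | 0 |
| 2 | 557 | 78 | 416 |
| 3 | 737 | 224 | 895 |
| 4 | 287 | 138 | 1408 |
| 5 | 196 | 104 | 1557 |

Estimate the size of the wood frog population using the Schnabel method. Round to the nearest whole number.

N ≈ 2942

Σ MᵢCᵢ = 0·416 + 416·557 + 895·737 + 1408·287 + 1557·196 = 0 + 231712 + 659615 + 404096 + 305172 = 1600595
Σ Rᵢ = 0 + 78 + 224 + 138 + 104 = 544
N̂ = 1600595 / 544 ≈ 2942.3 → 2942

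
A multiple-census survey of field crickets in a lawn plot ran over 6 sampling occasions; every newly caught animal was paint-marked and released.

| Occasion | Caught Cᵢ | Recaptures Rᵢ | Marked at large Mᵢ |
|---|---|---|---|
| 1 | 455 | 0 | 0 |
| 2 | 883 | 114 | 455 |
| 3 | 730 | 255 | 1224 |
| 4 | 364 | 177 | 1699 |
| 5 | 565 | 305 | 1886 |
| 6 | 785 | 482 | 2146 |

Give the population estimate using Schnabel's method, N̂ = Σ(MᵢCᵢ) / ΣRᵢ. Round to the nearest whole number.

N ≈ 3499

Σ MᵢCᵢ = 0·455 + 455·883 + 1224·730 + 1699·364 + 1886·565 + 2146·785 = 0 + 401765 + 893520 + 618436 + 1065590 + 1684610 = 4663921
Σ Rᵢ = 0 + 114 + 255 + 177 + 305 + 482 = 1333
N̂ = 4663921 / 1333 ≈ 3498.8 → 3499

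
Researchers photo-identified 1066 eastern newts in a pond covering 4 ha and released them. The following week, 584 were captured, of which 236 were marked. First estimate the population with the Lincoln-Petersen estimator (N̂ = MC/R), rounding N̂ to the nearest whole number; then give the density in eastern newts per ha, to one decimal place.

N̂ = 1066·584/236 = 622544/236 ≈ 2637.9 → 2638
Density = N̂ / area = 2638 / 4 ≈ 659.50 → 659.5 per ha

density ≈ 659.5 eastern newts per ha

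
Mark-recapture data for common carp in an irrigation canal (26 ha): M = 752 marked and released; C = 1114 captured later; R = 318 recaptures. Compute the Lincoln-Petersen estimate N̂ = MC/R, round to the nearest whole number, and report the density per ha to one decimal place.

N̂ = 752·1114/318 = 837728/318 ≈ 2634.4 → 2634
Density = N̂ / area = 2634 / 26 ≈ 101.31 → 101.3 per ha

density ≈ 101.3 common carp per ha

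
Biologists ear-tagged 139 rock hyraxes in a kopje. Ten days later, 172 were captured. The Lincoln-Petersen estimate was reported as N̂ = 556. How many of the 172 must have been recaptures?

R = 43

From N = M·C/R: R = M·C / N = 139·172 / 556 = 23908 / 556 = 43.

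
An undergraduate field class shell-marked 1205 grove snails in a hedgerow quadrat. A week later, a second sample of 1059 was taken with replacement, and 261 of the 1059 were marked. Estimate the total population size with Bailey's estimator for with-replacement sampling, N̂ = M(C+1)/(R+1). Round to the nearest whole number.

N̂ = 1205·(1059+1)/(261+1) = 1205·1060/262 = 1277300/262 ≈ 4875.2 → 4875

N ≈ 4875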